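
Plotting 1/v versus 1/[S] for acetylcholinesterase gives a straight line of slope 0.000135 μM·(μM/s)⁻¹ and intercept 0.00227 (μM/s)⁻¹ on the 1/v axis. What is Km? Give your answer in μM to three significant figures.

0.0595 μM

y-intercept = 1/Vmax ⇒ Vmax = 441 μM/s; slope = Km/Vmax ⇒ Km = slope × Vmax.
Km = 0.000135 × 441 = 0.0595 μM.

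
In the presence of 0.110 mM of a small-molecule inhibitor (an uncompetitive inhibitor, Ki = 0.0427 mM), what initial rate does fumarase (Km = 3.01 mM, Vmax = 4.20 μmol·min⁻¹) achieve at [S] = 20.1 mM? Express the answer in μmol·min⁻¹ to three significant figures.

1.13 μmol·min⁻¹

α = 1 + [I]/Ki = 1 + 0.110/0.0427 = 3.576.
For an uncompetitive inhibitor, both parameters are divided by α, giving Vmax/α and Km/α: Km,app = 0.842 mM, Vmax,app = 1.17 μmol·min⁻¹.
v = Vmax,app·[S]/(Km,app + [S]) = 1.17 × 20.1/(0.842 + 20.1) = 1.13 μmol·min⁻¹.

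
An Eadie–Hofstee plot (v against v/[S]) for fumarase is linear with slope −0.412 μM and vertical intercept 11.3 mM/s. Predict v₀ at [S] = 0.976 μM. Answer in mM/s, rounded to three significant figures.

In the Eadie–Hofstee form v = Vmax − Km·(v/[S]), the slope is −Km and the intercept is Vmax, so Km = 0.412 μM and Vmax = 11.3 mM/s.
v = 11.3 × 0.976/(0.412 + 0.976) = 7.95 mM/s.

7.95 mM/s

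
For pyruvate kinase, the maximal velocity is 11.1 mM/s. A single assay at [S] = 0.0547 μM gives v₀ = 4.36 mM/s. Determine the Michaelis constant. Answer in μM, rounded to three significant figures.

v/Vmax = 4.36/11.1 = 0.3928 = [S]/(Km+[S]).
So Km + [S] = [S]/0.3928 = 0.1393 μM, giving Km = 0.1393 − 0.0547 = 0.0846 μM.

0.0846 μM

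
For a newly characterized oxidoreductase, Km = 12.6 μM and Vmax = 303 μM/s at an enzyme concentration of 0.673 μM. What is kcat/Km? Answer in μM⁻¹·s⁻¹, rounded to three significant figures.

kcat = Vmax/[E]total = 303/0.673 = 450 s⁻¹.
kcat/Km = 450/12.6 = 35.7 μM⁻¹·s⁻¹.

35.7 μM⁻¹·s⁻¹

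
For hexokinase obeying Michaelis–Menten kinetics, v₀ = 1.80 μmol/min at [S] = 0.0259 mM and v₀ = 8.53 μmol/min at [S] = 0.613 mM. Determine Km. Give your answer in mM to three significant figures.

From v = Vmax[S]/(Km+[S]), each point gives Vmax = v(Km+[S])/[S].
Equating: 1.80(Km+0.0259)/0.0259 = 8.53(Km+0.613)/0.613.
69.50·Km + 1.80 = 13.92·Km + 8.53, so (69.50 − 13.92)·Km = 8.53 − 1.80.
Km = 6.730/55.58 = 0.121 mM; then Vmax = 1.80(0.121+0.0259)/0.0259 = 10.2 μmol/min.

0.121 mM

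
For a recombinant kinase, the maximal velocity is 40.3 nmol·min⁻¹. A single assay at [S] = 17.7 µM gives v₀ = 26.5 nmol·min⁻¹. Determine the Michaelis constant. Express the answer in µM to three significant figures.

From v = Vmax[S]/(Km+[S]), Km = [S](Vmax − v)/v.
Km = 17.7 × (40.3 − 26.5) / 26.5 = 244.3/26.5 = 9.22 µM.

9.22 µM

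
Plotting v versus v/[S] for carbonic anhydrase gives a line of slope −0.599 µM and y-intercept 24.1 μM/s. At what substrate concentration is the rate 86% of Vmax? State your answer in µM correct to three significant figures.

The Eadie–Hofstee slope gives Km = 0.599 µM (slope = −Km).
v/Vmax = [S]/(Km+[S]) = 0.86 ⇒ [S] = Km·0.86/(1−0.86) = 0.599 × 6.143 = 3.68 µM.

3.68 µM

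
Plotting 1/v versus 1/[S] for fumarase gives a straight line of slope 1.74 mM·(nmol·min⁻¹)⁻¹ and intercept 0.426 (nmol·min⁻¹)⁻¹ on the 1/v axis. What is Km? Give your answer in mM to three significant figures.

y-intercept = 1/Vmax ⇒ Vmax = 2.35 nmol·min⁻¹; slope = Km/Vmax ⇒ Km = slope × Vmax.
Km = 1.74 × 2.35 = 4.08 mM.

4.08 mM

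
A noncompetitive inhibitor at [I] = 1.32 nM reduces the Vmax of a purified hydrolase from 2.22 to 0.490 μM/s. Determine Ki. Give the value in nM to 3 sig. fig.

Noncompetitive: Vmax,app = Vmax/α with α = 1 + [I]/Ki.
α = Vmax/Vmax,app = 2.22/0.490 = 4.531.
Since α = 1 + [I]/Ki, [I]/Ki = 4.531 − 1 = 3.531 and Ki = 1.32/3.531 = 0.374 nM.

0.374 nM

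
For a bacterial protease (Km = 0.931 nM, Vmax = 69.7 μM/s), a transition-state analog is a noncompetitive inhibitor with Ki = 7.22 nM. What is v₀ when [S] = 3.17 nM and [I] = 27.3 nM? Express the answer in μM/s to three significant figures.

11.3 μM/s

α = 1 + [I]/Ki = 1 + 27.3/7.22 = 4.781.
For a noncompetitive inhibitor, Vmax is reduced to Vmax/α while Km is unchanged: Km,app = 0.931 nM, Vmax,app = 14.6 μM/s.
v = Vmax,app·[S]/(Km,app + [S]) = 14.6 × 3.17/(0.931 + 3.17) = 11.3 μM/s.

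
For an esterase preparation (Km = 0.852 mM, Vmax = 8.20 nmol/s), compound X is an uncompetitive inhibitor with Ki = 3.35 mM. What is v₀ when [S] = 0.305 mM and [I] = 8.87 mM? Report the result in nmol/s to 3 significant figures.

With α = 1 + [I]/Ki = 1 + 8.87/3.35 = 3.648, the uncompetitive rate law is v = (Vmax/α)·[S] / (Km/α + [S]).
v = (8.20/3.648)×0.305 / (0.852/3.648 + 0.305) = 0.6856/0.5386 = 1.27 nmol/s.

1.27 nmol/s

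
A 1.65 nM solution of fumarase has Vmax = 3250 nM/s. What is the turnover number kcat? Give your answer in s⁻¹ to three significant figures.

kcat = Vmax/[E]total = 3250 nM/s / 1.65 nM = 1970 s⁻¹.

1970 s⁻¹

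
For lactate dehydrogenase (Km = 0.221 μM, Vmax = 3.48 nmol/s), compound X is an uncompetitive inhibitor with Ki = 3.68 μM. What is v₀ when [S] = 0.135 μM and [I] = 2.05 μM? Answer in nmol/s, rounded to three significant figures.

1.09 nmol/s

α = 1 + [I]/Ki = 1 + 2.05/3.68 = 1.557.
For an uncompetitive inhibitor, both parameters are divided by α, giving Vmax/α and Km/α: Km,app = 0.142 μM, Vmax,app = 2.23 nmol/s.
v = Vmax,app·[S]/(Km,app + [S]) = 2.23 × 0.135/(0.142 + 0.135) = 1.09 nmol/s.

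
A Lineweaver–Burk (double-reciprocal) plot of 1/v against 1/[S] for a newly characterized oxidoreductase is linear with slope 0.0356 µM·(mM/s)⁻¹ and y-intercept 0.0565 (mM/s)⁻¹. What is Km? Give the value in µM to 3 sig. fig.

y-intercept = 1/Vmax ⇒ Vmax = 17.7 mM/s; slope = Km/Vmax ⇒ Km = slope × Vmax.
Km = 0.0356 × 17.7 = 0.630 µM.

0.630 µM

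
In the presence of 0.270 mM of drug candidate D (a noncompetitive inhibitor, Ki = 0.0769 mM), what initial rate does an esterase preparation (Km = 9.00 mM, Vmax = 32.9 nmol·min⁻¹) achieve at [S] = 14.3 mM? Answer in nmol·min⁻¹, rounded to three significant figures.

With α = 1 + [I]/Ki = 1 + 0.270/0.0769 = 4.511, the noncompetitive rate law is v = (Vmax/α)·[S] / (Km + [S]).
v = (32.9/4.511)×14.3 / (9.00 + 14.3) = 104.3/23.30 = 4.48 nmol·min⁻¹.

4.48 nmol·min⁻¹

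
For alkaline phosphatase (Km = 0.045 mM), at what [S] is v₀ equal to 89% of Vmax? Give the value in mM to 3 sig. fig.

v/Vmax = [S]/(Km+[S]) = 0.89, so [S] = Km·0.89/(1 − 0.89) = 0.045 × 8.091.
[S] = 0.364 mM.

0.364 mM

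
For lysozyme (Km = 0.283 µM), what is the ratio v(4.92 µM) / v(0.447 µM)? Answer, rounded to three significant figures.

Since Vmax cancels, v₂/v₁ = [S]₂(Km+[S]₁) / [S]₁(Km+[S]₂).
= 4.92×(0.283+0.447) / (0.447×(0.283+4.92)) = 3.592/2.326 = 1.54.

1.54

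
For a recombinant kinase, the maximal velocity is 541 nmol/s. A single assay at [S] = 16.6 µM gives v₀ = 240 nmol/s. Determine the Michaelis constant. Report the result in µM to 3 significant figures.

From v = Vmax[S]/(Km+[S]), Km = [S](Vmax − v)/v.
Km = 16.6 × (541 − 240) / 240 = 4997/240 = 20.8 µM.

20.8 µM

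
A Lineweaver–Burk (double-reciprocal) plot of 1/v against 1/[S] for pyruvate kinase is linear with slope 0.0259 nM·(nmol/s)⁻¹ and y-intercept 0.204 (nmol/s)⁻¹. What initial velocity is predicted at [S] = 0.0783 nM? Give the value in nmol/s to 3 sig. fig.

The y-intercept is 1/Vmax, so Vmax = 1/0.204 = 4.90 nmol/s.
The slope is Km/Vmax, so Km = 0.0259 × 4.90 = 0.127 nM.
Then v = 4.90 × 0.0783/(0.127 + 0.0783) = 1.87 nmol/s.

1.87 nmol/s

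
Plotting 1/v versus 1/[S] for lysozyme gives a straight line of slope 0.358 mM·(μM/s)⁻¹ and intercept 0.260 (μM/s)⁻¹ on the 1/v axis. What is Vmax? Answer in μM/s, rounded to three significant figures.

3.85 μM/s

The y-intercept of a Lineweaver–Burk plot equals 1/Vmax, so Vmax = 1/0.260 = 3.85 μM/s.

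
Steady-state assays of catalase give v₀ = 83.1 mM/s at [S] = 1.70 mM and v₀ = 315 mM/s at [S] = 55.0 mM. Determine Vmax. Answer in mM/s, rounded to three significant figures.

In reciprocal form, 1/v = (Km/Vmax)·(1/[S]) + 1/Vmax. The two points give (1/[S], 1/v) = (0.5882, 0.01203) and (0.01818, 0.003175).
Slope = (0.01203 − 0.003175)/(0.5882 − 0.01818) = 0.01554; intercept = 0.01203 − 0.01554×0.5882 = 0.002892.
Vmax = 1/intercept = 346 mM/s; Km = slope × Vmax = 0.01554 × 346 = 5.37 mM.

346 mM/s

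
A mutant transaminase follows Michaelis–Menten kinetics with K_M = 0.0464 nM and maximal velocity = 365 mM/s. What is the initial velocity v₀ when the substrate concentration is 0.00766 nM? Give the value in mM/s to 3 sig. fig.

51.7 mM/s

[S]/(Km+[S]) = 0.00766/0.05406 = 0.1417, the fractional saturation.
v = 0.1417 × Vmax = 0.1417 × 365 = 51.7 mM/s.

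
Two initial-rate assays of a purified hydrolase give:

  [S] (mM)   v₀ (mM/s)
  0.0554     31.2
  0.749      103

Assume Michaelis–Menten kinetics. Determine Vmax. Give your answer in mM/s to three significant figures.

126 mM/s

In reciprocal form, 1/v = (Km/Vmax)·(1/[S]) + 1/Vmax. The two points give (1/[S], 1/v) = (18.05, 0.03205) and (1.335, 0.009709).
Slope = (0.03205 − 0.009709)/(18.05 − 1.335) = 0.001337; intercept = 0.03205 − 0.001337×18.05 = 0.007924.
Vmax = 1/intercept = 126 mM/s; Km = slope × Vmax = 0.001337 × 126 = 0.169 mM.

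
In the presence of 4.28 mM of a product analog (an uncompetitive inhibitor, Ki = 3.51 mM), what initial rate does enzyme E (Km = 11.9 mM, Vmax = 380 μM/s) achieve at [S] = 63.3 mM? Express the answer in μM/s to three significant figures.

158 μM/s

With α = 1 + [I]/Ki = 1 + 4.28/3.51 = 2.219, the uncompetitive rate law is v = (Vmax/α)·[S] / (Km/α + [S]).
v = (380/2.219)×63.3 / (11.9/2.219 + 63.3) = 10840/68.66 = 158 μM/s.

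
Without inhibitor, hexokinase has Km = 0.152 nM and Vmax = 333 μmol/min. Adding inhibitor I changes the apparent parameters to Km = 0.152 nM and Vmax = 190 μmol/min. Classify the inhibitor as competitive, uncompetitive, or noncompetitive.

Vmax decreases (333 → 190 μmol/min) while Km is unchanged — pure noncompetitive inhibition.

noncompetitive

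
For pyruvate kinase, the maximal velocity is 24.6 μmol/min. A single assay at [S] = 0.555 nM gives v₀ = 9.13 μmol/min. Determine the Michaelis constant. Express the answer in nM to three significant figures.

0.940 nM

From v = Vmax[S]/(Km+[S]), Km = [S](Vmax − v)/v.
Km = 0.555 × (24.6 − 9.13) / 9.13 = 8.586/9.13 = 0.940 nM.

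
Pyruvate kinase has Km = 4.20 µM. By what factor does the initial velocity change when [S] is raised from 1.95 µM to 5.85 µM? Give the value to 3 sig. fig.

1.84

The fractional saturations are [S]/(Km+[S]) = 1.95/6.150 = 0.3171 and 5.85/10.05 = 0.5821.
v₂/v₁ is just their ratio: 0.5821/0.3171 = 1.84.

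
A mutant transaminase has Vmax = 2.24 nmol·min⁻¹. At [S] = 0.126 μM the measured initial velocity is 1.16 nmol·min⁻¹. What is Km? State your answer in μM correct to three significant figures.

0.117 μM

From v = Vmax[S]/(Km+[S]), Km = [S](Vmax − v)/v.
Km = 0.126 × (2.24 − 1.16) / 1.16 = 0.1361/1.16 = 0.117 μM.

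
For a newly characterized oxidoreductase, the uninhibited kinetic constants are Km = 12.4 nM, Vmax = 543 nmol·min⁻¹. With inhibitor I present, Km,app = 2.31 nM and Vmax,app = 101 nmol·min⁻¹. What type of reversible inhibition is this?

uncompetitive

Both Km and Vmax decrease by the same factor (~5.37-fold) — characteristic of uncompetitive inhibition.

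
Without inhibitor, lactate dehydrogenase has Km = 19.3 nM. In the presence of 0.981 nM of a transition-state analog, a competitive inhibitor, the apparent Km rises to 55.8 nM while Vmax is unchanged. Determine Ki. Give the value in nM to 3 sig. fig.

0.519 nM

Competitive: Km,app = α·Km with α = 1 + [I]/Ki.
α = Km,app/Km = 55.8/19.3 = 2.891.
Since α = 1 + [I]/Ki, [I]/Ki = 2.891 − 1 = 1.891 and Ki = 0.981/1.891 = 0.519 nM.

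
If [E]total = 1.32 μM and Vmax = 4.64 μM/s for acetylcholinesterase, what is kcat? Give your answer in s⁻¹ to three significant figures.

kcat = Vmax/[E]total = 4.64 μM/s / 1.32 μM = 3.52 s⁻¹.

3.52 s⁻¹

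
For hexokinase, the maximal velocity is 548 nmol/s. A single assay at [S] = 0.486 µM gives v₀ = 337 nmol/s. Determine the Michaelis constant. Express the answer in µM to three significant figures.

0.304 µM

v/Vmax = 337/548 = 0.6150 = [S]/(Km+[S]).
So Km + [S] = [S]/0.6150 = 0.7903 µM, giving Km = 0.7903 − 0.486 = 0.304 µM.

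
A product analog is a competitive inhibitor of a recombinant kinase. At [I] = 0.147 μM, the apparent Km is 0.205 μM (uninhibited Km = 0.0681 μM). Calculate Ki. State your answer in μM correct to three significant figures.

Competitive: Km,app = α·Km with α = 1 + [I]/Ki.
α = Km,app/Km = 0.205/0.0681 = 3.010.
Since α = 1 + [I]/Ki, [I]/Ki = 3.010 − 1 = 2.010 and Ki = 0.147/2.010 = 0.0731 μM.

0.0731 μM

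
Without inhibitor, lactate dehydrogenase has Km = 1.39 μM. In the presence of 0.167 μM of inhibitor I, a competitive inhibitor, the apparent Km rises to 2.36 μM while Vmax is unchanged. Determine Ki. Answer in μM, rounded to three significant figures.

Competitive: Km,app = α·Km with α = 1 + [I]/Ki.
α = Km,app/Km = 2.36/1.39 = 1.698.
Ki = [I]/(α − 1) = 0.167/0.6978 = 0.239 μM.

0.239 μM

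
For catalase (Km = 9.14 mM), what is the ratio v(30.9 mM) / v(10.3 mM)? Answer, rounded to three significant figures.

Since Vmax cancels, v₂/v₁ = [S]₂(Km+[S]₁) / [S]₁(Km+[S]₂).
= 30.9×(9.14+10.3) / (10.3×(9.14+30.9)) = 600.7/412.4 = 1.46.

1.46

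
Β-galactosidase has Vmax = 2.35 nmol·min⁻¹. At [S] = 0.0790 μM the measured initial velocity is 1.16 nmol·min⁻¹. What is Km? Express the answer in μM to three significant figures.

v/Vmax = 1.16/2.35 = 0.4936 = [S]/(Km+[S]).
So Km + [S] = [S]/0.4936 = 0.1600 μM, giving Km = 0.1600 − 0.0790 = 0.0810 μM.

0.0810 μM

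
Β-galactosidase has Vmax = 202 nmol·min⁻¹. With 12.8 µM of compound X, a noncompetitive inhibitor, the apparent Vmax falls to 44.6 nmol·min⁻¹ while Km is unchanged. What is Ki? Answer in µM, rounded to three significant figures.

Noncompetitive: Vmax,app = Vmax/α with α = 1 + [I]/Ki.
α = Vmax/Vmax,app = 202/44.6 = 4.529.
Since α = 1 + [I]/Ki, [I]/Ki = 4.529 − 1 = 3.529 and Ki = 12.8/3.529 = 3.63 µM.

3.63 µM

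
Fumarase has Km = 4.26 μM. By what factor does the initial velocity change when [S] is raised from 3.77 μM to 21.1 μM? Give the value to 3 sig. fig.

The fractional saturations are [S]/(Km+[S]) = 3.77/8.030 = 0.4695 and 21.1/25.36 = 0.8320.
v₂/v₁ is just their ratio: 0.8320/0.4695 = 1.77.

1.77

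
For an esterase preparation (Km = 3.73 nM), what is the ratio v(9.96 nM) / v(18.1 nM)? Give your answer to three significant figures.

0.877

Since Vmax cancels, v₂/v₁ = [S]₂(Km+[S]₁) / [S]₁(Km+[S]₂).
= 9.96×(3.73+18.1) / (18.1×(3.73+9.96)) = 217.4/247.8 = 0.877.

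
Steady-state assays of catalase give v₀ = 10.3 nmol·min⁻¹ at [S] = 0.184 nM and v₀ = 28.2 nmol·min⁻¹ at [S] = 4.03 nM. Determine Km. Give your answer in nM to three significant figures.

In reciprocal form, 1/v = (Km/Vmax)·(1/[S]) + 1/Vmax. The two points give (1/[S], 1/v) = (5.435, 0.09709) and (0.2481, 0.03546).
Slope = (0.09709 − 0.03546)/(5.435 − 0.2481) = 0.01188; intercept = 0.09709 − 0.01188×5.435 = 0.03251.
Vmax = 1/intercept = 30.8 nmol·min⁻¹; Km = slope × Vmax = 0.01188 × 30.8 = 0.365 nM.

0.365 nM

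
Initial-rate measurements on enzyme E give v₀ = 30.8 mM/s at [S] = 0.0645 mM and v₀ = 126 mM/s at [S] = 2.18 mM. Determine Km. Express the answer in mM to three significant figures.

0.227 mM

In reciprocal form, 1/v = (Km/Vmax)·(1/[S]) + 1/Vmax. The two points give (1/[S], 1/v) = (15.50, 0.03247) and (0.4587, 0.007937).
Slope = (0.03247 − 0.007937)/(15.50 − 0.4587) = 0.001630; intercept = 0.03247 − 0.001630×15.50 = 0.007189.
Vmax = 1/intercept = 139 mM/s; Km = slope × Vmax = 0.001630 × 139 = 0.227 mM.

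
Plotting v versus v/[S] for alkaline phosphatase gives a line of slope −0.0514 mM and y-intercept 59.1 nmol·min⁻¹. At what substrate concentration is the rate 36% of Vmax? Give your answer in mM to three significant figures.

The Eadie–Hofstee slope gives Km = 0.0514 mM (slope = −Km).
v/Vmax = [S]/(Km+[S]) = 0.36 ⇒ [S] = Km·0.36/(1−0.36) = 0.0514 × 0.5625 = 0.0289 mM.

0.0289 mM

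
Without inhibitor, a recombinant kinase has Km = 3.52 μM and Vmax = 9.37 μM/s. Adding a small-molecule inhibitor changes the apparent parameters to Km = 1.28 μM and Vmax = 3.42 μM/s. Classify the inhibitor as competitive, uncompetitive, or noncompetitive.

Both Km and Vmax decrease by the same factor (~2.74-fold) — characteristic of uncompetitive inhibition.

uncompetitive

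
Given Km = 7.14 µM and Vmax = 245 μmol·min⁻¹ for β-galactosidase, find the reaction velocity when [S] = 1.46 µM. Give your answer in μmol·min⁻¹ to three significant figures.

41.6 μmol·min⁻¹

[S]/(Km+[S]) = 1.46/8.600 = 0.1698, the fractional saturation.
v = 0.1698 × Vmax = 0.1698 × 245 = 41.6 μmol·min⁻¹.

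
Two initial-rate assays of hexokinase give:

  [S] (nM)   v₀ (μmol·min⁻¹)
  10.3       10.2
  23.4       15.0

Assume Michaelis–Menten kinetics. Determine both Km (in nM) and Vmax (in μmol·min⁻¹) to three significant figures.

Km = 13.7 nM; Vmax = 23.8 μmol·min⁻¹

From v = Vmax[S]/(Km+[S]), each point gives Vmax = v(Km+[S])/[S].
Equating: 10.2(Km+10.3)/10.3 = 15.0(Km+23.4)/23.4.
0.9903·Km + 10.2 = 0.6410·Km + 15.0, so (0.9903 − 0.6410)·Km = 15.0 − 10.2.
Km = 4.800/0.3493 = 13.7 nM; then Vmax = 10.2(13.7+10.3)/10.3 = 23.8 μmol·min⁻¹.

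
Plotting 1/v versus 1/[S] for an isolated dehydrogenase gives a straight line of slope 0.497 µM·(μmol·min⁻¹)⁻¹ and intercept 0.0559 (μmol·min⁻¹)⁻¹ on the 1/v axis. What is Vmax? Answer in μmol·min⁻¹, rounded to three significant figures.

The y-intercept of a Lineweaver–Burk plot equals 1/Vmax, so Vmax = 1/0.0559 = 17.9 μmol·min⁻¹.

17.9 μmol·min⁻¹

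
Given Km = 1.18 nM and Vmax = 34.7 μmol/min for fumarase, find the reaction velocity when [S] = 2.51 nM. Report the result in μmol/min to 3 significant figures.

23.6 μmol/min

v = Vmax·[S]/(Km + [S]) = 34.7 × 2.51 / (1.18 + 2.51)
  = 87.10 / 3.690 = 23.6 μmol/min.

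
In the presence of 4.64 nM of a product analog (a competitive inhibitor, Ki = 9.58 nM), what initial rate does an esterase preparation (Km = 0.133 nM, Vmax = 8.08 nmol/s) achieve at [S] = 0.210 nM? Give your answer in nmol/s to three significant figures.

With α = 1 + [I]/Ki = 1 + 4.64/9.58 = 1.484, the competitive rate law is v = Vmax[S] / (αKm + [S]).
v = 8.08×0.210 / (1.484×0.133 + 0.210) = 1.697/0.4074 = 4.16 nmol/s.

4.16 nmol/s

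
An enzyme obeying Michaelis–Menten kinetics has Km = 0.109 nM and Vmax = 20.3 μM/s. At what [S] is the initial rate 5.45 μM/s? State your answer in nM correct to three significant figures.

0.0400 nM

Rearranging v = Vmax[S]/(Km+[S]) gives [S] = Km·v/(Vmax − v).
[S] = 0.109 × 5.45 / (20.3 − 5.45) = 0.5940/14.85 = 0.0400 nM.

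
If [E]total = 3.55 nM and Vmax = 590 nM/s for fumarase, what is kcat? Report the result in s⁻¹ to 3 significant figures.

kcat = Vmax/[E]total = 590 nM/s / 3.55 nM = 166 s⁻¹.

166 s⁻¹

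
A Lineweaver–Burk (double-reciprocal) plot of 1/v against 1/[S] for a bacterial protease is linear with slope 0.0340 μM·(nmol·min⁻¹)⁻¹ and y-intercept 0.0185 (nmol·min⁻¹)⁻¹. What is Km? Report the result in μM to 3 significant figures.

1.84 μM

y-intercept = 1/Vmax ⇒ Vmax = 54.1 nmol·min⁻¹; slope = Km/Vmax ⇒ Km = slope × Vmax.
Km = 0.0340 × 54.1 = 1.84 μM.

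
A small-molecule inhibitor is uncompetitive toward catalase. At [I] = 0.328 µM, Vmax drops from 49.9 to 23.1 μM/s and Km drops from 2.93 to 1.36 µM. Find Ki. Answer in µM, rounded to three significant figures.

Uncompetitive: Vmax,app = Vmax/α (and Km,app = Km/α) with α = 1 + [I]/Ki.
α = Vmax/Vmax,app = 49.9/23.1 = 2.160.
Since α = 1 + [I]/Ki, [I]/Ki = 2.160 − 1 = 1.160 and Ki = 0.328/1.160 = 0.283 µM.

0.283 µM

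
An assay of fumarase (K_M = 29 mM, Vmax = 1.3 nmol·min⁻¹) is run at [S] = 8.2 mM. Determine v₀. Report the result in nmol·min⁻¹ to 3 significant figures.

[S]/(Km+[S]) = 8.2/37.20 = 0.2204, the fractional saturation.
v = 0.2204 × Vmax = 0.2204 × 1.3 = 0.287 nmol·min⁻¹.

0.287 nmol·min⁻¹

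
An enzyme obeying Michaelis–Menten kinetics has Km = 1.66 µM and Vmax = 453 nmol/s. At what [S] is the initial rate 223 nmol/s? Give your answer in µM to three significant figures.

1.61 µM

The required fractional saturation is v/Vmax = 223/453 = 0.4923.
Then [S]/(Km+[S]) = 0.4923 ⇒ [S] = 1.66 × 0.4923/(1 − 0.4923) = 1.61 µM.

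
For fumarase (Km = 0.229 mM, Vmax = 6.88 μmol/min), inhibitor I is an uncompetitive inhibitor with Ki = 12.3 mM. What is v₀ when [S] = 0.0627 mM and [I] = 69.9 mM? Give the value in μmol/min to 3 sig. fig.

α = 1 + [I]/Ki = 1 + 69.9/12.3 = 6.683.
For an uncompetitive inhibitor, both parameters are divided by α, giving Vmax/α and Km/α: Km,app = 0.0343 mM, Vmax,app = 1.03 μmol/min.
v = Vmax,app·[S]/(Km,app + [S]) = 1.03 × 0.0627/(0.0343 + 0.0627) = 0.666 μmol/min.

0.666 μmol/min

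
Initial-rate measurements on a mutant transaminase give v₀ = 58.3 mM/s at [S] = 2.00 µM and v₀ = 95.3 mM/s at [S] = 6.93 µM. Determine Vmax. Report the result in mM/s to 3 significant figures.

From v = Vmax[S]/(Km+[S]), each point gives Vmax = v(Km+[S])/[S].
Equating: 58.3(Km+2.00)/2.00 = 95.3(Km+6.93)/6.93.
29.15·Km + 58.3 = 13.75·Km + 95.3, so (29.15 − 13.75)·Km = 95.3 − 58.3.
Km = 37.00/15.40 = 2.40 µM; then Vmax = 58.3(2.40+2.00)/2.00 = 128 mM/s.

128 mM/s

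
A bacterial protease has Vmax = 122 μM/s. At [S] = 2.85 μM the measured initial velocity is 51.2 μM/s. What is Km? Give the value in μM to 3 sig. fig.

3.94 μM

v/Vmax = 51.2/122 = 0.4197 = [S]/(Km+[S]).
So Km + [S] = [S]/0.4197 = 6.791 μM, giving Km = 6.791 − 2.85 = 3.94 μM.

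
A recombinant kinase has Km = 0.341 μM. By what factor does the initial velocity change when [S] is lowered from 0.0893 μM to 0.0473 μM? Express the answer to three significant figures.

0.587

The fractional saturations are [S]/(Km+[S]) = 0.0893/0.4303 = 0.2075 and 0.0473/0.3883 = 0.1218.
v₂/v₁ is just their ratio: 0.1218/0.2075 = 0.587.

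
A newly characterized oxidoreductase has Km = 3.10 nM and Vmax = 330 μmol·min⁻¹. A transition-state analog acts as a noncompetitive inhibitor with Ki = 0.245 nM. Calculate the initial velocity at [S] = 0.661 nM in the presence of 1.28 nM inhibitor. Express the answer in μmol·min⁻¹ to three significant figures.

9.32 μmol·min⁻¹

With α = 1 + [I]/Ki = 1 + 1.28/0.245 = 6.224, the noncompetitive rate law is v = (Vmax/α)·[S] / (Km + [S]).
v = (330/6.224)×0.661 / (3.10 + 0.661) = 35.04/3.761 = 9.32 μmol·min⁻¹.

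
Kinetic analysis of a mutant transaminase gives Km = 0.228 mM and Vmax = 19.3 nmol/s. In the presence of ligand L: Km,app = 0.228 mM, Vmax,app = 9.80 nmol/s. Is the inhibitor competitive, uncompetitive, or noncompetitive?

noncompetitive

Vmax decreases (19.3 → 9.80 nmol/s) while Km is unchanged — pure noncompetitive inhibition.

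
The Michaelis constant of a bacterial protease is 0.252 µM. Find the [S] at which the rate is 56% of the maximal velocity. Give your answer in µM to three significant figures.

v/Vmax = [S]/(Km+[S]) = 0.56, so [S] = Km·0.56/(1 − 0.56) = 0.252 × 1.273.
[S] = 0.321 µM.

0.321 µM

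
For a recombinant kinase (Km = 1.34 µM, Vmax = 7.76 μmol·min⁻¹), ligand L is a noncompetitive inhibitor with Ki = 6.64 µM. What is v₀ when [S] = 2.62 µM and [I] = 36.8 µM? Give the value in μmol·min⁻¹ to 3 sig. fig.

0.785 μmol·min⁻¹

With α = 1 + [I]/Ki = 1 + 36.8/6.64 = 6.542, the noncompetitive rate law is v = (Vmax/α)·[S] / (Km + [S]).
v = (7.76/6.542)×2.62 / (1.34 + 2.62) = 3.108/3.960 = 0.785 μmol·min⁻¹.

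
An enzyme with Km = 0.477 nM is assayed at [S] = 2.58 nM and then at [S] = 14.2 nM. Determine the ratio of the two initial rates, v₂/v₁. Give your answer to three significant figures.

1.15

Since Vmax cancels, v₂/v₁ = [S]₂(Km+[S]₁) / [S]₁(Km+[S]₂).
= 14.2×(0.477+2.58) / (2.58×(0.477+14.2)) = 43.41/37.87 = 1.15.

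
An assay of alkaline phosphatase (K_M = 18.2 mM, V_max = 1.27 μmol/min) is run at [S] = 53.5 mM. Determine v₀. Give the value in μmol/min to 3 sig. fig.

v = Vmax·[S]/(Km + [S]) = 1.27 × 53.5 / (18.2 + 53.5)
  = 67.95 / 71.70 = 0.948 μmol/min.

0.948 μmol/min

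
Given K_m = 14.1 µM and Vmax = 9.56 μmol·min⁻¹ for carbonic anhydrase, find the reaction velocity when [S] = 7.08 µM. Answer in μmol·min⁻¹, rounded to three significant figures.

[S]/(Km+[S]) = 7.08/21.18 = 0.3343, the fractional saturation.
v = 0.3343 × Vmax = 0.3343 × 9.56 = 3.20 μmol·min⁻¹.

3.20 μmol·min⁻¹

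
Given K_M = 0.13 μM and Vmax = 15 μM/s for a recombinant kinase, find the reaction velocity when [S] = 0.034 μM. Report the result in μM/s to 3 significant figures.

3.11 μM/s

[S]/(Km+[S]) = 0.034/0.1640 = 0.2073, the fractional saturation.
v = 0.2073 × Vmax = 0.2073 × 15 = 3.11 μM/s.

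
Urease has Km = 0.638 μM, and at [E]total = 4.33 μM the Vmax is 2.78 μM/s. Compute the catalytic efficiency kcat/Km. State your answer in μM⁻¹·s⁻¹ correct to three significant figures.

1.01 μM⁻¹·s⁻¹

kcat = Vmax/[E]total = 2.78/4.33 = 0.642 s⁻¹.
kcat/Km = 0.642/0.638 = 1.01 μM⁻¹·s⁻¹.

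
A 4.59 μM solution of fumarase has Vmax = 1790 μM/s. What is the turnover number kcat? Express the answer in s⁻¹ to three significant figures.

kcat = Vmax/[E]total = 1790 μM/s / 4.59 μM = 390 s⁻¹.

390 s⁻¹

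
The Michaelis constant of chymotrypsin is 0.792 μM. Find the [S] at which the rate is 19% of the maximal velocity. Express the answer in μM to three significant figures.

v/Vmax = [S]/(Km+[S]) = 0.19, so [S] = Km·0.19/(1 − 0.19) = 0.792 × 0.2346.
[S] = 0.186 μM.

0.186 μM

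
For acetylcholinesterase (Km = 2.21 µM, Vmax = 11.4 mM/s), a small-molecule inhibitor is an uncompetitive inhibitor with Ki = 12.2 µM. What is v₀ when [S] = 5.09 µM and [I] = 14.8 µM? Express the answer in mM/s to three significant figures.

α = 1 + [I]/Ki = 1 + 14.8/12.2 = 2.213.
For an uncompetitive inhibitor, both parameters are divided by α, giving Vmax/α and Km/α: Km,app = 0.999 µM, Vmax,app = 5.15 mM/s.
v = Vmax,app·[S]/(Km,app + [S]) = 5.15 × 5.09/(0.999 + 5.09) = 4.31 mM/s.

4.31 mM/s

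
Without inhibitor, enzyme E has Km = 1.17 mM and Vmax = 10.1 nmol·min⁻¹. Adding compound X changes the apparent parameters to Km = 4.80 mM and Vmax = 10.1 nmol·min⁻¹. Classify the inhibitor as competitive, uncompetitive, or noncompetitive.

competitive

Km increases (1.17 → 4.80 mM) while Vmax is unchanged — the hallmark of competitive inhibition.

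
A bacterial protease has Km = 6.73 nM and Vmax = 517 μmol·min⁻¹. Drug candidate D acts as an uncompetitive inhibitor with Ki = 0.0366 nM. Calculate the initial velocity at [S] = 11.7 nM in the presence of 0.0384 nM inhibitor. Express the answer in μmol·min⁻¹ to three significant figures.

With α = 1 + [I]/Ki = 1 + 0.0384/0.0366 = 2.049, the uncompetitive rate law is v = (Vmax/α)·[S] / (Km/α + [S]).
v = (517/2.049)×11.7 / (6.73/2.049 + 11.7) = 2952/14.98 = 197 μmol·min⁻¹.

197 μmol·min⁻¹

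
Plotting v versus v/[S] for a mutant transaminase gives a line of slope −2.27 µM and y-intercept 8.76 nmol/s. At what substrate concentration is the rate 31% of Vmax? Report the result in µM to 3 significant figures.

The Eadie–Hofstee slope gives Km = 2.27 µM (slope = −Km).
v/Vmax = [S]/(Km+[S]) = 0.31 ⇒ [S] = Km·0.31/(1−0.31) = 2.27 × 0.4493 = 1.02 µM.

1.02 µM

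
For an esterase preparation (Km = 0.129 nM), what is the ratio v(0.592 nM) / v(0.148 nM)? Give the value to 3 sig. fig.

1.54

The fractional saturations are [S]/(Km+[S]) = 0.148/0.2770 = 0.5343 and 0.592/0.7210 = 0.8211.
v₂/v₁ is just their ratio: 0.8211/0.5343 = 1.54.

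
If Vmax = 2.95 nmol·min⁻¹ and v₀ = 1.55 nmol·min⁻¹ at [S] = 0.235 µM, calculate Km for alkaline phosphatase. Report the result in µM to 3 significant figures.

0.212 µM

From v = Vmax[S]/(Km+[S]), Km = [S](Vmax − v)/v.
Km = 0.235 × (2.95 − 1.55) / 1.55 = 0.3290/1.55 = 0.212 µM.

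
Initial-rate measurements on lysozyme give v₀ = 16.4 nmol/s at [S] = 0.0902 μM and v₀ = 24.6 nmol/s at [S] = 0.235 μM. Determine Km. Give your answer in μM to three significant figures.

0.106 μM

From v = Vmax[S]/(Km+[S]), each point gives Vmax = v(Km+[S])/[S].
Equating: 16.4(Km+0.0902)/0.0902 = 24.6(Km+0.235)/0.235.
181.8·Km + 16.4 = 104.7·Km + 24.6, so (181.8 − 104.7)·Km = 24.6 − 16.4.
Km = 8.200/77.14 = 0.106 μM; then Vmax = 16.4(0.106+0.0902)/0.0902 = 35.7 nmol/s.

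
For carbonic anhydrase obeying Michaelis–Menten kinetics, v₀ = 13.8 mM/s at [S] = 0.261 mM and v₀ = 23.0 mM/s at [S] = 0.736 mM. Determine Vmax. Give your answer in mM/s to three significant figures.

From v = Vmax[S]/(Km+[S]), each point gives Vmax = v(Km+[S])/[S].
Equating: 13.8(Km+0.261)/0.261 = 23.0(Km+0.736)/0.736.
52.87·Km + 13.8 = 31.25·Km + 23.0, so (52.87 − 31.25)·Km = 23.0 − 13.8.
Km = 9.200/21.62 = 0.425 mM; then Vmax = 13.8(0.425+0.261)/0.261 = 36.3 mM/s.

36.3 mM/s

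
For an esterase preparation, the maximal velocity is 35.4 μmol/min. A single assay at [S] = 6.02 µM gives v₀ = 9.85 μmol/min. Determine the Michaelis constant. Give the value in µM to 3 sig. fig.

15.6 µM

v/Vmax = 9.85/35.4 = 0.2782 = [S]/(Km+[S]).
So Km + [S] = [S]/0.2782 = 21.64 µM, giving Km = 21.64 − 6.02 = 15.6 µM.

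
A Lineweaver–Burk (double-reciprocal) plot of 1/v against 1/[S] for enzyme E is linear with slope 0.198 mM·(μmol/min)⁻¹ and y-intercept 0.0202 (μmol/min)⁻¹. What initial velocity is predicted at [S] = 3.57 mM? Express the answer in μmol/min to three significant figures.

13.2 μmol/min

The y-intercept is 1/Vmax, so Vmax = 1/0.0202 = 49.5 μmol/min.
The slope is Km/Vmax, so Km = 0.198 × 49.5 = 9.80 mM.
Then v = 49.5 × 3.57/(9.80 + 3.57) = 13.2 μmol/min.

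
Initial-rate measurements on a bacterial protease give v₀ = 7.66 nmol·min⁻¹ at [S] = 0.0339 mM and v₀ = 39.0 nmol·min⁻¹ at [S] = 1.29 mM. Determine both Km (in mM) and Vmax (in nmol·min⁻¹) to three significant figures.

Km = 0.160 mM; Vmax = 43.8 nmol·min⁻¹

In reciprocal form, 1/v = (Km/Vmax)·(1/[S]) + 1/Vmax. The two points give (1/[S], 1/v) = (29.50, 0.1305) and (0.7752, 0.02564).
Slope = (0.1305 − 0.02564)/(29.50 − 0.7752) = 0.003652; intercept = 0.1305 − 0.003652×29.50 = 0.02281.
Vmax = 1/intercept = 43.8 nmol·min⁻¹; Km = slope × Vmax = 0.003652 × 43.8 = 0.160 mM.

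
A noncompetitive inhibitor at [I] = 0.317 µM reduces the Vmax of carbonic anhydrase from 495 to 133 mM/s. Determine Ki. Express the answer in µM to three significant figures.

Noncompetitive: Vmax,app = Vmax/α with α = 1 + [I]/Ki.
α = Vmax/Vmax,app = 495/133 = 3.722.
Ki = [I]/(α − 1) = 0.317/2.722 = 0.116 µM.

0.116 µM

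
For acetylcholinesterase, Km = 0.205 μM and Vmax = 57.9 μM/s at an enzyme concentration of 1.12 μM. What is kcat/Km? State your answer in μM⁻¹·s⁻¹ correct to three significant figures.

252 μM⁻¹·s⁻¹

kcat = Vmax/[E]total = 57.9/1.12 = 51.7 s⁻¹.
kcat/Km = 51.7/0.205 = 252 μM⁻¹·s⁻¹.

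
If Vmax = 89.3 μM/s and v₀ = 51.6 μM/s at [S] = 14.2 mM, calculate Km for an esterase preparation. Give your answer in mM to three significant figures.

10.4 mM

From v = Vmax[S]/(Km+[S]), Km = [S](Vmax − v)/v.
Km = 14.2 × (89.3 − 51.6) / 51.6 = 535.3/51.6 = 10.4 mM.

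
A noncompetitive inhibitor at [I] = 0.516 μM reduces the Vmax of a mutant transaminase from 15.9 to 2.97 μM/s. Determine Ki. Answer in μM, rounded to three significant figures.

0.119 μM

Noncompetitive: Vmax,app = Vmax/α with α = 1 + [I]/Ki.
α = Vmax/Vmax,app = 15.9/2.97 = 5.354.
Ki = [I]/(α − 1) = 0.516/4.354 = 0.119 μM.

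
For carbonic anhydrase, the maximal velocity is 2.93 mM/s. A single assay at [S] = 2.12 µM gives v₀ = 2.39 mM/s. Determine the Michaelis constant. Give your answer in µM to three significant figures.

v/Vmax = 2.39/2.93 = 0.8157 = [S]/(Km+[S]).
So Km + [S] = [S]/0.8157 = 2.599 µM, giving Km = 2.599 − 2.12 = 0.479 µM.

0.479 µM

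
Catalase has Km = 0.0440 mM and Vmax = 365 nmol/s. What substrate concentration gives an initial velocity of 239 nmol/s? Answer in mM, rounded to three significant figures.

Rearranging v = Vmax[S]/(Km+[S]) gives [S] = Km·v/(Vmax − v).
[S] = 0.0440 × 239 / (365 − 239) = 10.52/126.0 = 0.0835 mM.

0.0835 mM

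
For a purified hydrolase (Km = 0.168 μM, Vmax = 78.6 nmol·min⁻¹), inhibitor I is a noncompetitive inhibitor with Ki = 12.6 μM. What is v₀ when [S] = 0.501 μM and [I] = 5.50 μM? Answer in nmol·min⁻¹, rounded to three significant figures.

41.0 nmol·min⁻¹

With α = 1 + [I]/Ki = 1 + 5.50/12.6 = 1.437, the noncompetitive rate law is v = (Vmax/α)·[S] / (Km + [S]).
v = (78.6/1.437)×0.501 / (0.168 + 0.501) = 27.41/0.6690 = 41.0 nmol·min⁻¹.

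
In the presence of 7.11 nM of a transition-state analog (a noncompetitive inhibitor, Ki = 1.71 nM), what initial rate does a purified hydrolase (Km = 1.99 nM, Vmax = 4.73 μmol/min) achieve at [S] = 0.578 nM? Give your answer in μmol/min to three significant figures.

0.206 μmol/min

With α = 1 + [I]/Ki = 1 + 7.11/1.71 = 5.158, the noncompetitive rate law is v = (Vmax/α)·[S] / (Km + [S]).
v = (4.73/5.158)×0.578 / (1.99 + 0.578) = 0.5300/2.568 = 0.206 μmol/min.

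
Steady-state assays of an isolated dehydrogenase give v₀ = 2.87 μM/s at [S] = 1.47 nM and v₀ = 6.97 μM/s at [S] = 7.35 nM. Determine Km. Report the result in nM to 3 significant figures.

In reciprocal form, 1/v = (Km/Vmax)·(1/[S]) + 1/Vmax. The two points give (1/[S], 1/v) = (0.6803, 0.3484) and (0.1361, 0.1435).
Slope = (0.3484 − 0.1435)/(0.6803 − 0.1361) = 0.3766; intercept = 0.3484 − 0.3766×0.6803 = 0.09223.
Vmax = 1/intercept = 10.8 μM/s; Km = slope × Vmax = 0.3766 × 10.8 = 4.08 nM.

4.08 nM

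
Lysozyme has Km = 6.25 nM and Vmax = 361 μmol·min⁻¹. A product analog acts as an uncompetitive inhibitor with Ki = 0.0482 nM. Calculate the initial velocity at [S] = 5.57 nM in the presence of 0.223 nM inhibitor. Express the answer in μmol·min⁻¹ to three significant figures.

53.5 μmol·min⁻¹

With α = 1 + [I]/Ki = 1 + 0.223/0.0482 = 5.627, the uncompetitive rate law is v = (Vmax/α)·[S] / (Km/α + [S]).
v = (361/5.627)×5.57 / (6.25/5.627 + 5.57) = 357.4/6.681 = 53.5 μmol·min⁻¹.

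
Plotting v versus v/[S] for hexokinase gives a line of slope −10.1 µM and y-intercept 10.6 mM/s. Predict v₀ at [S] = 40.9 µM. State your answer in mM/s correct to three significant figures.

8.50 mM/s

In the Eadie–Hofstee form v = Vmax − Km·(v/[S]), the slope is −Km and the intercept is Vmax, so Km = 10.1 µM and Vmax = 10.6 mM/s.
v = 10.6 × 40.9/(10.1 + 40.9) = 8.50 mM/s.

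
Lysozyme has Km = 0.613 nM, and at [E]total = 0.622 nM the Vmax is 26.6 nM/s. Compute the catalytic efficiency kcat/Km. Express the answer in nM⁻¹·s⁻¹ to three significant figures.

69.8 nM⁻¹·s⁻¹

kcat = Vmax/[E]total = 26.6/0.622 = 42.8 s⁻¹.
kcat/Km = 42.8/0.613 = 69.8 nM⁻¹·s⁻¹.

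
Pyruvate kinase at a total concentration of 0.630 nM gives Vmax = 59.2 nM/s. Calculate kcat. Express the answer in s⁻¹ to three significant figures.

kcat = Vmax/[E]total = 59.2 nM/s / 0.630 nM = 94.0 s⁻¹.

94.0 s⁻¹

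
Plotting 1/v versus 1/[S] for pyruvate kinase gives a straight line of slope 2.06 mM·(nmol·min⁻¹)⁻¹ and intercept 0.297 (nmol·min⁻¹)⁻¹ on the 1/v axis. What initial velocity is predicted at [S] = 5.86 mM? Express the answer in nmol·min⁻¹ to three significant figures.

The y-intercept is 1/Vmax, so Vmax = 1/0.297 = 3.37 nmol·min⁻¹.
The slope is Km/Vmax, so Km = 2.06 × 3.37 = 6.94 mM.
Then v = 3.37 × 5.86/(6.94 + 5.86) = 1.54 nmol·min⁻¹.

1.54 nmol·min⁻¹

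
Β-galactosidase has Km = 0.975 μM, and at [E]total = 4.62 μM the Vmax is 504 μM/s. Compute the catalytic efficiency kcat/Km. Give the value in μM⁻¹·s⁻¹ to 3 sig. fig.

kcat = Vmax/[E]total = 504/4.62 = 109 s⁻¹.
kcat/Km = 109/0.975 = 112 μM⁻¹·s⁻¹.

112 μM⁻¹·s⁻¹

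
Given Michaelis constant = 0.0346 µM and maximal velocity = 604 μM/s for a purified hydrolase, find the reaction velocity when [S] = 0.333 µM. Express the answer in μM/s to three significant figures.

547 μM/s

[S]/(Km+[S]) = 0.333/0.3676 = 0.9059, the fractional saturation.
v = 0.9059 × Vmax = 0.9059 × 604 = 547 μM/s.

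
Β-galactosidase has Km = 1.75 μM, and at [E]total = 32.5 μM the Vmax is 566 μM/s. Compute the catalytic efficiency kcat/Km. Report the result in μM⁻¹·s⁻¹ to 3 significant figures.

9.95 μM⁻¹·s⁻¹

kcat = Vmax/[E]total = 566/32.5 = 17.4 s⁻¹.
kcat/Km = 17.4/1.75 = 9.95 μM⁻¹·s⁻¹.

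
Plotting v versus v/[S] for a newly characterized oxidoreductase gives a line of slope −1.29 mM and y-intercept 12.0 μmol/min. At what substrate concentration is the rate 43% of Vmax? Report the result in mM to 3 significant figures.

0.973 mM

The Eadie–Hofstee slope gives Km = 1.29 mM (slope = −Km).
v/Vmax = [S]/(Km+[S]) = 0.43 ⇒ [S] = Km·0.43/(1−0.43) = 1.29 × 0.7544 = 0.973 mM.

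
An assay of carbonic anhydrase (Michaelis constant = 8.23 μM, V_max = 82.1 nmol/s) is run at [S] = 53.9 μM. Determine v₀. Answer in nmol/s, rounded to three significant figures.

[S]/(Km+[S]) = 53.9/62.13 = 0.8675, the fractional saturation.
v = 0.8675 × Vmax = 0.8675 × 82.1 = 71.2 nmol/s.

71.2 nmol/s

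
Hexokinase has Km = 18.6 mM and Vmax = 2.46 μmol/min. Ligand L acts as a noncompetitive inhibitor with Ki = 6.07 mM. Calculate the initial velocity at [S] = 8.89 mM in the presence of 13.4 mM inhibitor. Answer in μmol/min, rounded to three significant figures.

With α = 1 + [I]/Ki = 1 + 13.4/6.07 = 3.208, the noncompetitive rate law is v = (Vmax/α)·[S] / (Km + [S]).
v = (2.46/3.208)×8.89 / (18.6 + 8.89) = 6.818/27.49 = 0.248 μmol/min.

0.248 μmol/min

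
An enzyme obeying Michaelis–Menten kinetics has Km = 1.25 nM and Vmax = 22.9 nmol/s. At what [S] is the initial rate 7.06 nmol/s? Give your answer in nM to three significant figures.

0.557 nM

Rearranging v = Vmax[S]/(Km+[S]) gives [S] = Km·v/(Vmax − v).
[S] = 1.25 × 7.06 / (22.9 − 7.06) = 8.825/15.84 = 0.557 nM.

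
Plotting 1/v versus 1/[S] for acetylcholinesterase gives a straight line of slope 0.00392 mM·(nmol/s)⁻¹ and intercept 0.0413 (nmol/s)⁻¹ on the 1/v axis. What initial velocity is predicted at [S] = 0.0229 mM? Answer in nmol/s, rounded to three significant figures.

4.71 nmol/s

The y-intercept is 1/Vmax, so Vmax = 1/0.0413 = 24.2 nmol/s.
The slope is Km/Vmax, so Km = 0.00392 × 24.2 = 0.0949 mM.
Then v = 24.2 × 0.0229/(0.0949 + 0.0229) = 4.71 nmol/s.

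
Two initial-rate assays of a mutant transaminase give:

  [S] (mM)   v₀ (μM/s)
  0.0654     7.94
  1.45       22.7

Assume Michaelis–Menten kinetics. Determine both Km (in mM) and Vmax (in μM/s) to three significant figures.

Km = 0.140 mM; Vmax = 24.9 μM/s

In reciprocal form, 1/v = (Km/Vmax)·(1/[S]) + 1/Vmax. The two points give (1/[S], 1/v) = (15.29, 0.1259) and (0.6897, 0.04405).
Slope = (0.1259 − 0.04405)/(15.29 − 0.6897) = 0.005609; intercept = 0.1259 − 0.005609×15.29 = 0.04018.
Vmax = 1/intercept = 24.9 μM/s; Km = slope × Vmax = 0.005609 × 24.9 = 0.140 mM.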